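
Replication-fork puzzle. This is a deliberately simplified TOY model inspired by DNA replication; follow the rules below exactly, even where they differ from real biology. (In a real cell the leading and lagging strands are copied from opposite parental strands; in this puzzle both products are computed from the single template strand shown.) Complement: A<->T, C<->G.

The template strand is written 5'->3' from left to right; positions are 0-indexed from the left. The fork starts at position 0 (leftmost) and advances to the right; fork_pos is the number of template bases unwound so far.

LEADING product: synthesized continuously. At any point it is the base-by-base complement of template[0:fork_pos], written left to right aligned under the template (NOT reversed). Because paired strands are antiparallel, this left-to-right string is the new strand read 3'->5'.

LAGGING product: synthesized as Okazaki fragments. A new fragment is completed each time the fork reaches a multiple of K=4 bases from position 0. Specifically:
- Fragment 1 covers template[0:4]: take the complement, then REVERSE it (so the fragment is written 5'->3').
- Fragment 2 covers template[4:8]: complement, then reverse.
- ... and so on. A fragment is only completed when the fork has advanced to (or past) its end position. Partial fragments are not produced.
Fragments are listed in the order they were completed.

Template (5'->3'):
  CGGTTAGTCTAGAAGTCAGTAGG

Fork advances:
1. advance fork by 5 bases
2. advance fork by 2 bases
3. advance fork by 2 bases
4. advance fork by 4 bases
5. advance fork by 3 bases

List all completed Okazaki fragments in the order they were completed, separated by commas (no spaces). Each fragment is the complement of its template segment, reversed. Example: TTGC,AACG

Answer: ACCG,ACTA,CTAG,ACTT

Derivation:
Step 1: advance 5 -> fork_pos = 0 + 5 = 5. Reached multiple(s) of 4: 4 -> fragment 1 completed (1 total).
Step 2: advance 2 -> fork_pos = 5 + 2 = 7. Next multiple of 4 is 8 (not reached); still 1 fragment(s).
Step 3: advance 2 -> fork_pos = 7 + 2 = 9. Reached multiple(s) of 4: 8 -> fragment 2 completed (2 total).
Step 4: advance 4 -> fork_pos = 9 + 4 = 13. Reached multiple(s) of 4: 12 -> fragment 3 completed (3 total).
Step 5: advance 3 -> fork_pos = 13 + 3 = 16. Reached multiple(s) of 4: 16 -> fragment 4 completed (4 total).
Final fork_pos = 16, so 4 fragment(s) are complete. Build each: template segment -> complement -> reverse.
Fragment 1: template[0:4] = CGGT -> complement GCCA -> reversed ACCG
Fragment 2: template[4:8] = TAGT -> complement ATCA -> reversed ACTA
Fragment 3: template[8:12] = CTAG -> complement GATC -> reversed CTAG
Fragment 4: template[12:16] = AAGT -> complement TTCA -> reversed ACTT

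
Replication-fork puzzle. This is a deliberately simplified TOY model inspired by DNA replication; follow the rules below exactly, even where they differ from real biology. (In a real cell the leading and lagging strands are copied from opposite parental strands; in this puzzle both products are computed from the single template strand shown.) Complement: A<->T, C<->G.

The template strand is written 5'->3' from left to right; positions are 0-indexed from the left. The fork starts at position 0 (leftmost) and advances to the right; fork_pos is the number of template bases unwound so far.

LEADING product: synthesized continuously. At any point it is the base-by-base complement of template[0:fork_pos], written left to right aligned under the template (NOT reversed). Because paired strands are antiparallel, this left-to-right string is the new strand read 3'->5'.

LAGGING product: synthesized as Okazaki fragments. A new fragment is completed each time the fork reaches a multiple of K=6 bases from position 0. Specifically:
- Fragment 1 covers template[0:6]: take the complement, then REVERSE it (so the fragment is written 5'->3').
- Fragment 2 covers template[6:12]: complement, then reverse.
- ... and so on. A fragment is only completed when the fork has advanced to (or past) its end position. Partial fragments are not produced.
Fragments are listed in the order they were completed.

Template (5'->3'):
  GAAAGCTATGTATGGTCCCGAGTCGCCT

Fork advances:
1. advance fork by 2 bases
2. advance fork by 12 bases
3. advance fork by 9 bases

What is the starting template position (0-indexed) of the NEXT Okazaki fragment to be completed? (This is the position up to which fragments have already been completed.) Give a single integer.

Answer: 18

Derivation:
Step 1: advance 2 -> fork_pos = 0 + 2 = 2. Next multiple of 6 is 6 (not reached); still 0 fragment(s).
Step 2: advance 12 -> fork_pos = 2 + 12 = 14. Reached multiple(s) of 6: 6, 12 -> fragments 1-2 completed (2 total).
Step 3: advance 9 -> fork_pos = 14 + 9 = 23. Reached multiple(s) of 6: 18 -> fragment 3 completed (3 total).
3 fragment(s) completed, covering template[0:18] (3 x 6 = 18). The next fragment, fragment 4, covers template[18:24], so it starts at position 18.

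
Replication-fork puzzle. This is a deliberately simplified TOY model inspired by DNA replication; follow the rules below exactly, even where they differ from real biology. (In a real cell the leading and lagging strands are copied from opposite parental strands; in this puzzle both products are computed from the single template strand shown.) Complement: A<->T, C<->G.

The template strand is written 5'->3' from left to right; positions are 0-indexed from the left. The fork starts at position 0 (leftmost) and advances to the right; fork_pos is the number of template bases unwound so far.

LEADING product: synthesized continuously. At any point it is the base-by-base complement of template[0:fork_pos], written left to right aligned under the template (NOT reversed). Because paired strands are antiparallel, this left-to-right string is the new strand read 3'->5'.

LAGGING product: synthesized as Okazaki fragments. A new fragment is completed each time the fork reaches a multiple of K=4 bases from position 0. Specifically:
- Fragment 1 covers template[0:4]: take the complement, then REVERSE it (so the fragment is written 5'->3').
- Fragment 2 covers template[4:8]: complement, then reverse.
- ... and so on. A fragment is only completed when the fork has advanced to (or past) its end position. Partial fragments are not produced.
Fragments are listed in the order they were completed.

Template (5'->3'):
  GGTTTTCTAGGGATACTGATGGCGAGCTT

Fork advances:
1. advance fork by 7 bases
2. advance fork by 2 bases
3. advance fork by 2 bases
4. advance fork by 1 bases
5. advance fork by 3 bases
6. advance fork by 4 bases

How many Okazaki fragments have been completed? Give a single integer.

Answer: 4

Derivation:
Step 1: advance 7 -> fork_pos = 0 + 7 = 7. Reached multiple(s) of 4: 4 -> fragment 1 completed (1 total).
Step 2: advance 2 -> fork_pos = 7 + 2 = 9. Reached multiple(s) of 4: 8 -> fragment 2 completed (2 total).
Step 3: advance 2 -> fork_pos = 9 + 2 = 11. Next multiple of 4 is 12 (not reached); still 2 fragment(s).
Step 4: advance 1 -> fork_pos = 11 + 1 = 12. Reached multiple(s) of 4: 12 -> fragment 3 completed (3 total).
Step 5: advance 3 -> fork_pos = 12 + 3 = 15. Next multiple of 4 is 16 (not reached); still 3 fragment(s).
Step 6: advance 4 -> fork_pos = 15 + 4 = 19. Reached multiple(s) of 4: 16 -> fragment 4 completed (4 total).
Check: final fork_pos = 19; the multiples of 4 that are <= 19 are 4..16 -> 19 // 4 = 4 completed fragment(s).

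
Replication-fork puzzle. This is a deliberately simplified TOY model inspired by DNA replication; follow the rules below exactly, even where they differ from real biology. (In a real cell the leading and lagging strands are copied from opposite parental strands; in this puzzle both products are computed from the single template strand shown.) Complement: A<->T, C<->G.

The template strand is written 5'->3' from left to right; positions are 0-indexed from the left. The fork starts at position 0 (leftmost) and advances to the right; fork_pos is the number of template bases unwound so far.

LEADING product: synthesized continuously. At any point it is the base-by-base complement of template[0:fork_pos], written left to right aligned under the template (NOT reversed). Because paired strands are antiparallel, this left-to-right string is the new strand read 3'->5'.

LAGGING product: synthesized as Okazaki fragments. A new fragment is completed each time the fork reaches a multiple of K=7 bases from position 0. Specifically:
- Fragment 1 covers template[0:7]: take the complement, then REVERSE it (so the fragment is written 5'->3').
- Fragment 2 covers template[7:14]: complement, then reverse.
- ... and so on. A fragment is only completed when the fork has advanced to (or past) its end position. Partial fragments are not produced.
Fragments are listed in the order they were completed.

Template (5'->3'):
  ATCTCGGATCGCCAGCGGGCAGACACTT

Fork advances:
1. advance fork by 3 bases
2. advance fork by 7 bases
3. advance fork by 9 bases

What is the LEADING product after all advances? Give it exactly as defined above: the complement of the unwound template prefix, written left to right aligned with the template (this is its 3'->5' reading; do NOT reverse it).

Answer: TAGAGCCTAGCGGTCGCCC

Derivation:
Step 1: advance 3 -> fork_pos = 0 + 3 = 3.
Step 2: advance 7 -> fork_pos = 3 + 7 = 10.
Step 3: advance 9 -> fork_pos = 10 + 9 = 19.
Unwound prefix: template[0:19] = ATCTCGGATCGCCAGCGGG
Complement it base by base (A<->T, C<->G), keeping left-to-right order:
  [0:5] ATCTC -> TAGAG
  [5:10] GGATC -> CCTAG
  [10:15] GCCAG -> CGGTC
  [15:19] CGGG -> GCCC
Concatenate: TAGAGCCTAGCGGTCGCCC (length 19; written aligned with the template, i.e. 3'->5').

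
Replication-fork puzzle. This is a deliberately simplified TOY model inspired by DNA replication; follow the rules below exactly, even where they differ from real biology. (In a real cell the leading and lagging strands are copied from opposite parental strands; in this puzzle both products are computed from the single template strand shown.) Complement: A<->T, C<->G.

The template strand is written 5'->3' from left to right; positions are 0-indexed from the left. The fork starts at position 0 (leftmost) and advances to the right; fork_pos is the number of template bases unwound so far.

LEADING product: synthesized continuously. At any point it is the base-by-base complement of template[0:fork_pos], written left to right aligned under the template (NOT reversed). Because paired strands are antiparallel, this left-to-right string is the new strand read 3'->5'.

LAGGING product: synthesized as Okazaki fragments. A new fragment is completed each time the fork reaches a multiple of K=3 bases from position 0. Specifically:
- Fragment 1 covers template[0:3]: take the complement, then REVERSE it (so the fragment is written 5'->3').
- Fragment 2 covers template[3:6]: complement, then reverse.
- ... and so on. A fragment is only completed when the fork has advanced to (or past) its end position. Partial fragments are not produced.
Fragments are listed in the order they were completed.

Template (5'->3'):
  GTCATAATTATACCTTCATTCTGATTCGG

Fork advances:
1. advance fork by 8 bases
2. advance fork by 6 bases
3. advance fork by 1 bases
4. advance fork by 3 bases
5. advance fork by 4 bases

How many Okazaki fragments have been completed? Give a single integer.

Step 1: advance 8 -> fork_pos = 0 + 8 = 8. Reached multiple(s) of 3: 3, 6 -> fragments 1-2 completed (2 total).
Step 2: advance 6 -> fork_pos = 8 + 6 = 14. Reached multiple(s) of 3: 9, 12 -> fragments 3-4 completed (4 total).
Step 3: advance 1 -> fork_pos = 14 + 1 = 15. Reached multiple(s) of 3: 15 -> fragment 5 completed (5 total).
Step 4: advance 3 -> fork_pos = 15 + 3 = 18. Reached multiple(s) of 3: 18 -> fragment 6 completed (6 total).
Step 5: advance 4 -> fork_pos = 18 + 4 = 22. Reached multiple(s) of 3: 21 -> fragment 7 completed (7 total).
Check: final fork_pos = 22; the multiples of 3 that are <= 22 are 3..21 -> 22 // 3 = 7 completed fragment(s).

Answer: 7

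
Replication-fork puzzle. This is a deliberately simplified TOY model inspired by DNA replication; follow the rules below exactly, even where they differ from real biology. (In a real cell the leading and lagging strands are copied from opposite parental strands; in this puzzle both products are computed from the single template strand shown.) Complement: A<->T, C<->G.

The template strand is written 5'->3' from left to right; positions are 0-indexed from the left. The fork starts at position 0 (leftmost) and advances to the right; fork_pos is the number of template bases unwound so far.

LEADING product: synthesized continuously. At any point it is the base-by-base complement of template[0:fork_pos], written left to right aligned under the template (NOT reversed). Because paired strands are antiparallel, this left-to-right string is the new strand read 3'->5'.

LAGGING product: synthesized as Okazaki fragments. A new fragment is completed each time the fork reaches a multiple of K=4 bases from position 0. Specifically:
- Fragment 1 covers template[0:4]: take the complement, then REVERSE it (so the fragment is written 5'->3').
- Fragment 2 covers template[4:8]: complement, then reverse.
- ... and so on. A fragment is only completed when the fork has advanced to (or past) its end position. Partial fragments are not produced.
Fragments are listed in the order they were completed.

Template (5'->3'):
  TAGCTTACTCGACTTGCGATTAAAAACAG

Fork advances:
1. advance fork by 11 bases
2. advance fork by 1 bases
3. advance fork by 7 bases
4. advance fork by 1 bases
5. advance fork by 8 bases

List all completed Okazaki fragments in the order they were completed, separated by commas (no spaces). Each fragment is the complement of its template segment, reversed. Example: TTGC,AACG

Step 1: advance 11 -> fork_pos = 0 + 11 = 11. Reached multiple(s) of 4: 4, 8 -> fragments 1-2 completed (2 total).
Step 2: advance 1 -> fork_pos = 11 + 1 = 12. Reached multiple(s) of 4: 12 -> fragment 3 completed (3 total).
Step 3: advance 7 -> fork_pos = 12 + 7 = 19. Reached multiple(s) of 4: 16 -> fragment 4 completed (4 total).
Step 4: advance 1 -> fork_pos = 19 + 1 = 20. Reached multiple(s) of 4: 20 -> fragment 5 completed (5 total).
Step 5: advance 8 -> fork_pos = 20 + 8 = 28. Reached multiple(s) of 4: 24, 28 -> fragments 6-7 completed (7 total).
Final fork_pos = 28, so 7 fragment(s) are complete. Build each: template segment -> complement -> reverse.
Fragment 1: template[0:4] = TAGC -> complement ATCG -> reversed GCTA
Fragment 2: template[4:8] = TTAC -> complement AATG -> reversed GTAA
Fragment 3: template[8:12] = TCGA -> complement AGCT -> reversed TCGA
Fragment 4: template[12:16] = CTTG -> complement GAAC -> reversed CAAG
Fragment 5: template[16:20] = CGAT -> complement GCTA -> reversed ATCG
Fragment 6: template[20:24] = TAAA -> complement ATTT -> reversed TTTA
Fragment 7: template[24:28] = AACA -> complement TTGT -> reversed TGTT

Answer: GCTA,GTAA,TCGA,CAAG,ATCG,TTTA,TGTT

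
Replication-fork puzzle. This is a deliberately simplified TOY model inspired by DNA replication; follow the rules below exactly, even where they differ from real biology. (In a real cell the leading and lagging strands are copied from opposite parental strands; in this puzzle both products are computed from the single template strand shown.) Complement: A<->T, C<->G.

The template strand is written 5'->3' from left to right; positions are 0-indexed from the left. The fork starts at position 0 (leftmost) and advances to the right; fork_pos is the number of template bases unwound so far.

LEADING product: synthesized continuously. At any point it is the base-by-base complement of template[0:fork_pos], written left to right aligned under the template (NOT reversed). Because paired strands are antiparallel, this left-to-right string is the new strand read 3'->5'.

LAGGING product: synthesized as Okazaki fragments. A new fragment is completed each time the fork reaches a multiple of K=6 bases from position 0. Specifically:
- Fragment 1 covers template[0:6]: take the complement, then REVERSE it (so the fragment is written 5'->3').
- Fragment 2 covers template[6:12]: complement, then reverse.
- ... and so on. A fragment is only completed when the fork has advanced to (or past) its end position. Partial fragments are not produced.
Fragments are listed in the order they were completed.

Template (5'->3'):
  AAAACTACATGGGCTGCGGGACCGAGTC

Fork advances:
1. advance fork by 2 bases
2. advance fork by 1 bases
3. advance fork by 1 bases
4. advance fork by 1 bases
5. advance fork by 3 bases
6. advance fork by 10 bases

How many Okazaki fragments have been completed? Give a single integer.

Step 1: advance 2 -> fork_pos = 0 + 2 = 2. Next multiple of 6 is 6 (not reached); still 0 fragment(s).
Step 2: advance 1 -> fork_pos = 2 + 1 = 3. Next multiple of 6 is 6 (not reached); still 0 fragment(s).
Step 3: advance 1 -> fork_pos = 3 + 1 = 4. Next multiple of 6 is 6 (not reached); still 0 fragment(s).
Step 4: advance 1 -> fork_pos = 4 + 1 = 5. Next multiple of 6 is 6 (not reached); still 0 fragment(s).
Step 5: advance 3 -> fork_pos = 5 + 3 = 8. Reached multiple(s) of 6: 6 -> fragment 1 completed (1 total).
Step 6: advance 10 -> fork_pos = 8 + 10 = 18. Reached multiple(s) of 6: 12, 18 -> fragments 2-3 completed (3 total).
Check: final fork_pos = 18; the multiples of 6 that are <= 18 are 6..18 -> 18 // 6 = 3 completed fragment(s).

Answer: 3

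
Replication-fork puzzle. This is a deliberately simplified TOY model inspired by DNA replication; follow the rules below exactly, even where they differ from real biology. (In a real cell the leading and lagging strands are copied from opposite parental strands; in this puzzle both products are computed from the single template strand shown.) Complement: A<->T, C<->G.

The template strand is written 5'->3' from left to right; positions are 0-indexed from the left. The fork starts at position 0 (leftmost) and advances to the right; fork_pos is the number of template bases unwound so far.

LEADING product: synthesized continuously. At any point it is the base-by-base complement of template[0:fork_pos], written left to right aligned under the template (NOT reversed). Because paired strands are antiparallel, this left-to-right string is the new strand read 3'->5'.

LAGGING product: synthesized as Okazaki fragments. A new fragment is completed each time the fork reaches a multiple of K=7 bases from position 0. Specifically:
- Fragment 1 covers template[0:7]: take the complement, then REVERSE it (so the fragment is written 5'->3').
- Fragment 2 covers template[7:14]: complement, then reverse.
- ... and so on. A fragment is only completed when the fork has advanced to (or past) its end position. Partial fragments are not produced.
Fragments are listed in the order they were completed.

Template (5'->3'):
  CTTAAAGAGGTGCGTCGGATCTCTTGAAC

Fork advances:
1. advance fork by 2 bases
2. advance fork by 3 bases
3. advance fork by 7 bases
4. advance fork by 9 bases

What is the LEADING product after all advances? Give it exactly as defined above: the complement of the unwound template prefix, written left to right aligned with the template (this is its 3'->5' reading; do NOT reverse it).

Answer: GAATTTCTCCACGCAGCCTAG

Derivation:
Step 1: advance 2 -> fork_pos = 0 + 2 = 2.
Step 2: advance 3 -> fork_pos = 2 + 3 = 5.
Step 3: advance 7 -> fork_pos = 5 + 7 = 12.
Step 4: advance 9 -> fork_pos = 12 + 9 = 21.
Unwound prefix: template[0:21] = CTTAAAGAGGTGCGTCGGATC
Complement it base by base (A<->T, C<->G), keeping left-to-right order:
  [0:5] CTTAA -> GAATT
  [5:10] AGAGG -> TCTCC
  [10:15] TGCGT -> ACGCA
  [15:20] CGGAT -> GCCTA
  [20:21] C -> G
Concatenate: GAATTTCTCCACGCAGCCTAG (length 21; written aligned with the template, i.e. 3'->5').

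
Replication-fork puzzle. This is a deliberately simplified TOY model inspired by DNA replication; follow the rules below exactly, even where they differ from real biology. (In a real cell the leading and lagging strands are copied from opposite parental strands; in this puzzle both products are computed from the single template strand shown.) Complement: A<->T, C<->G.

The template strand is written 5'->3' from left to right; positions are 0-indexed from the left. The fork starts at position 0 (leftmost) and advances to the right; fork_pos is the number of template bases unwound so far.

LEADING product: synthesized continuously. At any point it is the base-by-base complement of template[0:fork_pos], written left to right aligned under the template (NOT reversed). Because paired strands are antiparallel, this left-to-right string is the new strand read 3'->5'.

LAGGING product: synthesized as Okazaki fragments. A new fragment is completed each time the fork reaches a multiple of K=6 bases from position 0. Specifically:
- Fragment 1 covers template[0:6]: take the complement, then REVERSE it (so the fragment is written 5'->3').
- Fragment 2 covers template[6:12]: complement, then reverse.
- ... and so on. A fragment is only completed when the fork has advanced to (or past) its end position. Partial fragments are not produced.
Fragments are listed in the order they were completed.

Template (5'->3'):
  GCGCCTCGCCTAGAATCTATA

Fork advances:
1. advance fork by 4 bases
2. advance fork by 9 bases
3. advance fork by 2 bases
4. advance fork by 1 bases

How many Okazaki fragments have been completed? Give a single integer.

Step 1: advance 4 -> fork_pos = 0 + 4 = 4. Next multiple of 6 is 6 (not reached); still 0 fragment(s).
Step 2: advance 9 -> fork_pos = 4 + 9 = 13. Reached multiple(s) of 6: 6, 12 -> fragments 1-2 completed (2 total).
Step 3: advance 2 -> fork_pos = 13 + 2 = 15. Next multiple of 6 is 18 (not reached); still 2 fragment(s).
Step 4: advance 1 -> fork_pos = 15 + 1 = 16. Next multiple of 6 is 18 (not reached); still 2 fragment(s).
Check: final fork_pos = 16; the multiples of 6 that are <= 16 are 6..12 -> 16 // 6 = 2 completed fragment(s).

Answer: 2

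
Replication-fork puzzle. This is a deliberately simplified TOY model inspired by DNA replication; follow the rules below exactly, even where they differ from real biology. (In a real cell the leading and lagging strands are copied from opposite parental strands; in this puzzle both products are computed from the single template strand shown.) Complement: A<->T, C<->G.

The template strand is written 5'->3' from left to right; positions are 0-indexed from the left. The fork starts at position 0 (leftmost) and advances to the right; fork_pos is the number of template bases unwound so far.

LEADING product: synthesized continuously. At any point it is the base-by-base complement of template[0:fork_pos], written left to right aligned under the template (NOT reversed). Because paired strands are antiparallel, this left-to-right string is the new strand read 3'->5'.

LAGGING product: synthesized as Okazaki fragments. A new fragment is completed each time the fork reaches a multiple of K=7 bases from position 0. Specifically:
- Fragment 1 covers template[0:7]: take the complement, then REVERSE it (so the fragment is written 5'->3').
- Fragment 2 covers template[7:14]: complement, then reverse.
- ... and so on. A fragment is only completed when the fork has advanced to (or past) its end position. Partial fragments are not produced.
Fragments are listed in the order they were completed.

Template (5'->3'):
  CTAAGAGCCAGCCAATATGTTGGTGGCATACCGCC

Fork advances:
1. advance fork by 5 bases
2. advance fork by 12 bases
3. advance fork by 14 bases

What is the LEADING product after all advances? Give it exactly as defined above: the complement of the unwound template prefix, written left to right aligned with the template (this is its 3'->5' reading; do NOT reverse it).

Answer: GATTCTCGGTCGGTTATACAACCACCGTATG

Derivation:
Step 1: advance 5 -> fork_pos = 0 + 5 = 5.
Step 2: advance 12 -> fork_pos = 5 + 12 = 17.
Step 3: advance 14 -> fork_pos = 17 + 14 = 31.
Unwound prefix: template[0:31] = CTAAGAGCCAGCCAATATGTTGGTGGCATAC
Complement it base by base (A<->T, C<->G), keeping left-to-right order:
  [0:5] CTAAG -> GATTC
  [5:10] AGCCA -> TCGGT
  [10:15] GCCAA -> CGGTT
  [15:20] TATGT -> ATACA
  [20:25] TGGTG -> ACCAC
  [25:30] GCATA -> CGTAT
  [30:31] C -> G
Concatenate: GATTCTCGGTCGGTTATACAACCACCGTATG (length 31; written aligned with the template, i.e. 3'->5').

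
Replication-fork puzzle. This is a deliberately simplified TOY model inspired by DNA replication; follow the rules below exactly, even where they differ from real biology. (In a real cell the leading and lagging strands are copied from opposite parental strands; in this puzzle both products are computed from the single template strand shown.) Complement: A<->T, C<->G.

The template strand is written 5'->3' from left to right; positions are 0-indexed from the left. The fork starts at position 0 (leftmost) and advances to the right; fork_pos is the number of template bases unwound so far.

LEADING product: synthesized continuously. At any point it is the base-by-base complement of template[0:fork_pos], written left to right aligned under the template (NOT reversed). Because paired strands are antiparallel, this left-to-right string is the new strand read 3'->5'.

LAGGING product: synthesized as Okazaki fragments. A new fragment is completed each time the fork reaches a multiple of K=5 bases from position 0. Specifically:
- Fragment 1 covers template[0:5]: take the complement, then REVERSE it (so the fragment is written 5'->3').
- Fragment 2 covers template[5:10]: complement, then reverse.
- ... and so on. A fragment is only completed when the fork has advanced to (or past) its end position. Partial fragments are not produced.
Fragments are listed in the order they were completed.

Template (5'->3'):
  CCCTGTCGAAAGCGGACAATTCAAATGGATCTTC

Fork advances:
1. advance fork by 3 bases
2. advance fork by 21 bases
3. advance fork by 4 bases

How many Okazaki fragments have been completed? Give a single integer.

Answer: 5

Derivation:
Step 1: advance 3 -> fork_pos = 0 + 3 = 3. Next multiple of 5 is 5 (not reached); still 0 fragment(s).
Step 2: advance 21 -> fork_pos = 3 + 21 = 24. Reached multiple(s) of 5: 5, 10, 15, 20 -> fragments 1-4 completed (4 total).
Step 3: advance 4 -> fork_pos = 24 + 4 = 28. Reached multiple(s) of 5: 25 -> fragment 5 completed (5 total).
Check: final fork_pos = 28; the multiples of 5 that are <= 28 are 5..25 -> 28 // 5 = 5 completed fragment(s).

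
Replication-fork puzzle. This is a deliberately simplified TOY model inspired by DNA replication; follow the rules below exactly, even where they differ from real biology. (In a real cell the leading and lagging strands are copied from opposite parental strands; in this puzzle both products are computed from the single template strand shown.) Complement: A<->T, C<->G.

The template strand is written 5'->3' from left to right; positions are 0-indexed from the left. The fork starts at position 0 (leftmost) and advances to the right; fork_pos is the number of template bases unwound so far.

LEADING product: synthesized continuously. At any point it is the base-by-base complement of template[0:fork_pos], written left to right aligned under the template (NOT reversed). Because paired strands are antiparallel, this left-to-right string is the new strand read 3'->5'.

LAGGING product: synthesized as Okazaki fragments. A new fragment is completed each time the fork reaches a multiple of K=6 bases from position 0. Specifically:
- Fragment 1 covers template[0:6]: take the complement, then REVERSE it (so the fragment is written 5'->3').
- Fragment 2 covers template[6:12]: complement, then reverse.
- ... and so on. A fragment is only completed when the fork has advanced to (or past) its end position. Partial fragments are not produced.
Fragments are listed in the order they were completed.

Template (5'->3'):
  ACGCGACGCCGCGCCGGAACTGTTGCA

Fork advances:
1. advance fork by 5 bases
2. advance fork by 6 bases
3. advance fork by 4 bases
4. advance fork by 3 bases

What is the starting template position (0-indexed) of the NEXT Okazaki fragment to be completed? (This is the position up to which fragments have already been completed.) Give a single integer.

Step 1: advance 5 -> fork_pos = 0 + 5 = 5. Next multiple of 6 is 6 (not reached); still 0 fragment(s).
Step 2: advance 6 -> fork_pos = 5 + 6 = 11. Reached multiple(s) of 6: 6 -> fragment 1 completed (1 total).
Step 3: advance 4 -> fork_pos = 11 + 4 = 15. Reached multiple(s) of 6: 12 -> fragment 2 completed (2 total).
Step 4: advance 3 -> fork_pos = 15 + 3 = 18. Reached multiple(s) of 6: 18 -> fragment 3 completed (3 total).
3 fragment(s) completed, covering template[0:18] (3 x 6 = 18). The next fragment, fragment 4, covers template[18:24], so it starts at position 18.

Answer: 18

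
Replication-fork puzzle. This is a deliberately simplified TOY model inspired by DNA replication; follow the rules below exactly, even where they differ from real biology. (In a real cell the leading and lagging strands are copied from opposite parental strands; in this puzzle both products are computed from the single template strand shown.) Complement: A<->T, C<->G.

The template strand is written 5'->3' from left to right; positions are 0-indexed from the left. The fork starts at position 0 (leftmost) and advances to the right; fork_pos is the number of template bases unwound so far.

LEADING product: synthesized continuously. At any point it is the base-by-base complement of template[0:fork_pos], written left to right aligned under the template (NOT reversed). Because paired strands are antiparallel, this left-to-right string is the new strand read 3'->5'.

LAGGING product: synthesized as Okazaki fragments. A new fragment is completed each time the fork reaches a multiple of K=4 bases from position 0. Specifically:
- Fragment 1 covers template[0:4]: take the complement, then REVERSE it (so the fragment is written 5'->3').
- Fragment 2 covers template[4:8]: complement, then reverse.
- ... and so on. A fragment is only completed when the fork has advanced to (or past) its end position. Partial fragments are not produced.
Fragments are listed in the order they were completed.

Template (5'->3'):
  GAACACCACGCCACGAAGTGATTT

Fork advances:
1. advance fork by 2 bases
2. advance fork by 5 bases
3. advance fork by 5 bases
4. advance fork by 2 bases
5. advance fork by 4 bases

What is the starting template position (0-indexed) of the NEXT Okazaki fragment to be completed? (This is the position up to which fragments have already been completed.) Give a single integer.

Step 1: advance 2 -> fork_pos = 0 + 2 = 2. Next multiple of 4 is 4 (not reached); still 0 fragment(s).
Step 2: advance 5 -> fork_pos = 2 + 5 = 7. Reached multiple(s) of 4: 4 -> fragment 1 completed (1 total).
Step 3: advance 5 -> fork_pos = 7 + 5 = 12. Reached multiple(s) of 4: 8, 12 -> fragments 2-3 completed (3 total).
Step 4: advance 2 -> fork_pos = 12 + 2 = 14. Next multiple of 4 is 16 (not reached); still 3 fragment(s).
Step 5: advance 4 -> fork_pos = 14 + 4 = 18. Reached multiple(s) of 4: 16 -> fragment 4 completed (4 total).
4 fragment(s) completed, covering template[0:16] (4 x 4 = 16). The next fragment, fragment 5, covers template[16:20], so it starts at position 16.

Answer: 16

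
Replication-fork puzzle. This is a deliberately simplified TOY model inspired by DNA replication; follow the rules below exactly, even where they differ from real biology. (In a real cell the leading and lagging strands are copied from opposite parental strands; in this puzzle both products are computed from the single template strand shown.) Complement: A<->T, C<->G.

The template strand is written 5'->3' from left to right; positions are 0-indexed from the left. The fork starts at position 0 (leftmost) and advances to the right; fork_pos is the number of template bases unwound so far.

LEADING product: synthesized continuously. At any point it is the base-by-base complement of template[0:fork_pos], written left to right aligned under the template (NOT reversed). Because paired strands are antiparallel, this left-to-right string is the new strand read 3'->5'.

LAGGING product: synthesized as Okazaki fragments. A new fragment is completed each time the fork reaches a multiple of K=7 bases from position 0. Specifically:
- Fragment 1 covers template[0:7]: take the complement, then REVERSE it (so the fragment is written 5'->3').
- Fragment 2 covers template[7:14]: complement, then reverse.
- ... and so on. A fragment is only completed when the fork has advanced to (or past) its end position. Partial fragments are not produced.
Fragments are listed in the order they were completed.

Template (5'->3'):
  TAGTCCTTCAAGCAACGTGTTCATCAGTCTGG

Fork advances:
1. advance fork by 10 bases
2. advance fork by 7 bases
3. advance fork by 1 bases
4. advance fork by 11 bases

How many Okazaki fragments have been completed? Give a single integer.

Step 1: advance 10 -> fork_pos = 0 + 10 = 10. Reached multiple(s) of 7: 7 -> fragment 1 completed (1 total).
Step 2: advance 7 -> fork_pos = 10 + 7 = 17. Reached multiple(s) of 7: 14 -> fragment 2 completed (2 total).
Step 3: advance 1 -> fork_pos = 17 + 1 = 18. Next multiple of 7 is 21 (not reached); still 2 fragment(s).
Step 4: advance 11 -> fork_pos = 18 + 11 = 29. Reached multiple(s) of 7: 21, 28 -> fragments 3-4 completed (4 total).
Check: final fork_pos = 29; the multiples of 7 that are <= 29 are 7..28 -> 29 // 7 = 4 completed fragment(s).

Answer: 4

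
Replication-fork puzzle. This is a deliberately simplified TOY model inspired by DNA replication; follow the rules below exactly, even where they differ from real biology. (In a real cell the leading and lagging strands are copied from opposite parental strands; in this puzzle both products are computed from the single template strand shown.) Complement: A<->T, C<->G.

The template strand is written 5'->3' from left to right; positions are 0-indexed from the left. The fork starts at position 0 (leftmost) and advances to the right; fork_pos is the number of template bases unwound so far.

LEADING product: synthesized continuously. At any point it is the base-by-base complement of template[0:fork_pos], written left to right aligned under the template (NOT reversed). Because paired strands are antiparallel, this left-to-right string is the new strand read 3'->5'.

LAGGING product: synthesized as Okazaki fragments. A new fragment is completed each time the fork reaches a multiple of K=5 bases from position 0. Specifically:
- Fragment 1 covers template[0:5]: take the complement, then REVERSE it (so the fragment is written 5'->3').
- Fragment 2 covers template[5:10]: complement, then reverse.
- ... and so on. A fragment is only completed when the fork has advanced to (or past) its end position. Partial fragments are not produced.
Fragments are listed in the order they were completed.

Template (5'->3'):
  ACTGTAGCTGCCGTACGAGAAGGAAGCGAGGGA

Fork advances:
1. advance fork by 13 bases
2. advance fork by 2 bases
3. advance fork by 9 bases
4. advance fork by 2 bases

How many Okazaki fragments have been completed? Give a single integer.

Step 1: advance 13 -> fork_pos = 0 + 13 = 13. Reached multiple(s) of 5: 5, 10 -> fragments 1-2 completed (2 total).
Step 2: advance 2 -> fork_pos = 13 + 2 = 15. Reached multiple(s) of 5: 15 -> fragment 3 completed (3 total).
Step 3: advance 9 -> fork_pos = 15 + 9 = 24. Reached multiple(s) of 5: 20 -> fragment 4 completed (4 total).
Step 4: advance 2 -> fork_pos = 24 + 2 = 26. Reached multiple(s) of 5: 25 -> fragment 5 completed (5 total).
Check: final fork_pos = 26; the multiples of 5 that are <= 26 are 5..25 -> 26 // 5 = 5 completed fragment(s).

Answer: 5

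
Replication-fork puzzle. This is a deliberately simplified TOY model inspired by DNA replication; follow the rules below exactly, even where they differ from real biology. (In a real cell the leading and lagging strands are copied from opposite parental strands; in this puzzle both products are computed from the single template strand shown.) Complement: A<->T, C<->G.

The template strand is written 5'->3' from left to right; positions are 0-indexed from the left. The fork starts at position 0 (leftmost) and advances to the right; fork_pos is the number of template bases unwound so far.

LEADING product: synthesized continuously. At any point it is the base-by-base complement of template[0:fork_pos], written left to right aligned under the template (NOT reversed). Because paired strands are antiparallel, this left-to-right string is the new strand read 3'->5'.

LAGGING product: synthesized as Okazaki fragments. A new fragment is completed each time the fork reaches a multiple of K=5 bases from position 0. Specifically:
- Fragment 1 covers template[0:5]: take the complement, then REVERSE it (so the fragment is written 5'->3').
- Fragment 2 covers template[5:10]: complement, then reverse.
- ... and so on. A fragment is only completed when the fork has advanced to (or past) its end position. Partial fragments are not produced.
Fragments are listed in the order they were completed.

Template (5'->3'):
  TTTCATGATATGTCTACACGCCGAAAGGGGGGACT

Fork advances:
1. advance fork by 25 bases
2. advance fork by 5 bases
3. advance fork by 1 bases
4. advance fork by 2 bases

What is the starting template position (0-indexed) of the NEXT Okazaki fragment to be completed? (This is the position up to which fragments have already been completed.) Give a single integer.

Answer: 30

Derivation:
Step 1: advance 25 -> fork_pos = 0 + 25 = 25. Reached multiple(s) of 5: 5, 10, 15, 20, 25 -> fragments 1-5 completed (5 total).
Step 2: advance 5 -> fork_pos = 25 + 5 = 30. Reached multiple(s) of 5: 30 -> fragment 6 completed (6 total).
Step 3: advance 1 -> fork_pos = 30 + 1 = 31. Next multiple of 5 is 35 (not reached); still 6 fragment(s).
Step 4: advance 2 -> fork_pos = 31 + 2 = 33. Next multiple of 5 is 35 (not reached); still 6 fragment(s).
6 fragment(s) completed, covering template[0:30] (6 x 5 = 30). The next fragment, fragment 7, covers template[30:35], so it starts at position 30.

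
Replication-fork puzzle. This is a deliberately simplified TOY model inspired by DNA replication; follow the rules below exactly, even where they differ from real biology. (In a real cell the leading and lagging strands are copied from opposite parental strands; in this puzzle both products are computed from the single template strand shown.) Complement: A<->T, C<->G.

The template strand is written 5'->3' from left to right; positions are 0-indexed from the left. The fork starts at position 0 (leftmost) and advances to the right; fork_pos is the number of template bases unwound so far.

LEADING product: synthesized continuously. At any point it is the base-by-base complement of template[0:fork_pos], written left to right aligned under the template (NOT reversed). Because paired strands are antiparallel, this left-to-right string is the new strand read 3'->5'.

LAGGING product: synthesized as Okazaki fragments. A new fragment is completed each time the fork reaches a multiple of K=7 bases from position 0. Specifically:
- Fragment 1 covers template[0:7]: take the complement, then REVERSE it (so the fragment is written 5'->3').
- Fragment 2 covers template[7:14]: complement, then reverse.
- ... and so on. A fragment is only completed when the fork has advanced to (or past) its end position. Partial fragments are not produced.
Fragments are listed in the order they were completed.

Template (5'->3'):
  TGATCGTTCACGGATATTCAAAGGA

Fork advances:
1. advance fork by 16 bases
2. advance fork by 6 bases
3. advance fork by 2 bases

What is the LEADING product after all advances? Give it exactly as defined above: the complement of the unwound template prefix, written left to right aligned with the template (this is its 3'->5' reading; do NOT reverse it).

Answer: ACTAGCAAGTGCCTATAAGTTTCC

Derivation:
Step 1: advance 16 -> fork_pos = 0 + 16 = 16.
Step 2: advance 6 -> fork_pos = 16 + 6 = 22.
Step 3: advance 2 -> fork_pos = 22 + 2 = 24.
Unwound prefix: template[0:24] = TGATCGTTCACGGATATTCAAAGG
Complement it base by base (A<->T, C<->G), keeping left-to-right order:
  [0:5] TGATC -> ACTAG
  [5:10] GTTCA -> CAAGT
  [10:15] CGGAT -> GCCTA
  [15:20] ATTCA -> TAAGT
  [20:24] AAGG -> TTCC
Concatenate: ACTAGCAAGTGCCTATAAGTTTCC (length 24; written aligned with the template, i.e. 3'->5').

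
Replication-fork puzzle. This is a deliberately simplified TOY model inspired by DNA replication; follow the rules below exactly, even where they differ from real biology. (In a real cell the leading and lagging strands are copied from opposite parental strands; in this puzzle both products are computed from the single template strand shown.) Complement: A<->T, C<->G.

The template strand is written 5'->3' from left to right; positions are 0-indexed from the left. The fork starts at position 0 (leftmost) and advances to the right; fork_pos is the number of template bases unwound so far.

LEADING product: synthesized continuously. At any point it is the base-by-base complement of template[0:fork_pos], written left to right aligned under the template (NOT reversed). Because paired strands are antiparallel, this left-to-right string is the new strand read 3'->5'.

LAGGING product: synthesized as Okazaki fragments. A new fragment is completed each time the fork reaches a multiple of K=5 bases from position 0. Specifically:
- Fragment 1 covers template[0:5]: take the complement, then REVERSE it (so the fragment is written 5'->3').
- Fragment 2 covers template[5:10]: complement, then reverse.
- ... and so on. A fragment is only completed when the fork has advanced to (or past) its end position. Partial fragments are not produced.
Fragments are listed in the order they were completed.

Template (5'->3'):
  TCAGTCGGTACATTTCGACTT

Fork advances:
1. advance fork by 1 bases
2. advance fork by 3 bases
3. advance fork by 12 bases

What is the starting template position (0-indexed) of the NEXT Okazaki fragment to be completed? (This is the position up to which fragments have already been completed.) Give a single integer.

Answer: 15

Derivation:
Step 1: advance 1 -> fork_pos = 0 + 1 = 1. Next multiple of 5 is 5 (not reached); still 0 fragment(s).
Step 2: advance 3 -> fork_pos = 1 + 3 = 4. Next multiple of 5 is 5 (not reached); still 0 fragment(s).
Step 3: advance 12 -> fork_pos = 4 + 12 = 16. Reached multiple(s) of 5: 5, 10, 15 -> fragments 1-3 completed (3 total).
3 fragment(s) completed, covering template[0:15] (3 x 5 = 15). The next fragment, fragment 4, covers template[15:20], so it starts at position 15.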